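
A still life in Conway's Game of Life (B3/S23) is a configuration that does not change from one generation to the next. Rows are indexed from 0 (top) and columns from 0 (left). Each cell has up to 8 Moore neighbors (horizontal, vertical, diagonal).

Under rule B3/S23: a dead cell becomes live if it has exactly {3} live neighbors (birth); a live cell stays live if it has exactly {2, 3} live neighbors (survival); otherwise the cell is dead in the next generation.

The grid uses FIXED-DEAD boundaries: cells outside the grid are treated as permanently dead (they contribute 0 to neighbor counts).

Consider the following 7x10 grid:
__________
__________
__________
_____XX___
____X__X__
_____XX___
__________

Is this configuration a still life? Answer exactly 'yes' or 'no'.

Answer: yes

Derivation:
Compute generation 1 and compare to generation 0 (given above):
Generation 1:
__________
__________
__________
_____XX___
____X__X__
_____XX___
__________
The grids are IDENTICAL -> still life.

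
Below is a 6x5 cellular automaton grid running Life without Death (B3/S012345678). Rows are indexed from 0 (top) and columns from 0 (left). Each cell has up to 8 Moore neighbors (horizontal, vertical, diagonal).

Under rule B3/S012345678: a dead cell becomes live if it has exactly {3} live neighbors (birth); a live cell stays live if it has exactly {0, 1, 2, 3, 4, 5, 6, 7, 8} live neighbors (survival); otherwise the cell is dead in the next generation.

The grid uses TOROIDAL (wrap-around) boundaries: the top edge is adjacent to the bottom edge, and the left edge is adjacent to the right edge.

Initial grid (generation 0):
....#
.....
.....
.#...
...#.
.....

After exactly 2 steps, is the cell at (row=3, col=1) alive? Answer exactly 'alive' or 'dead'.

Answer: alive

Derivation:
Simulating step by step:
Generation 0 (given above): 3 live cells
Generation 1: 3 live cells
....#
.....
.....
.#...
...#.
.....
Generation 2: 3 live cells
....#
.....
.....
.#...
...#.
.....

Cell (3,1) at generation 2: 1 -> alive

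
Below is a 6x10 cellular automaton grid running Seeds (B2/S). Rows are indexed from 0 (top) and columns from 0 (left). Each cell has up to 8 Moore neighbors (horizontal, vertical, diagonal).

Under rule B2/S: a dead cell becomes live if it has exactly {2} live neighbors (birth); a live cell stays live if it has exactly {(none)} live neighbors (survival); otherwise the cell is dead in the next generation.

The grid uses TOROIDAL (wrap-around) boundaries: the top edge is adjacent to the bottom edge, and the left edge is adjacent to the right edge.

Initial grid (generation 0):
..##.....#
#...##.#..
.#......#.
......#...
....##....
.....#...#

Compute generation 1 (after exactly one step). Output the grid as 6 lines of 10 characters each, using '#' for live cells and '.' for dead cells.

Simulating step by step:
Generation 0 (given above): 14 live cells
Generation 1: 11 live cells
(generation 1 grid is the final answer)

Answer: .#........
......#...
#...#....#
....#..#..
..........
#.#...#.#.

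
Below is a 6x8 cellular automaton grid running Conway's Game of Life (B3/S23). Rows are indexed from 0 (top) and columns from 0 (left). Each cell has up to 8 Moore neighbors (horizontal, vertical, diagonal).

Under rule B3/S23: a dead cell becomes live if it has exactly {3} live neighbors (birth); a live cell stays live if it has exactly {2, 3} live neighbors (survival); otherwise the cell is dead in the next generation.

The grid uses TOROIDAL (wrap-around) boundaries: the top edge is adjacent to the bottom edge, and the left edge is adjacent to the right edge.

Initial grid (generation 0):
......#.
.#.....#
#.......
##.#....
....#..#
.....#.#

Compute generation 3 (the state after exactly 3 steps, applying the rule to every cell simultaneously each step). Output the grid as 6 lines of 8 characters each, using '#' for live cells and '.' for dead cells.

Answer: ........
........
........
........
........
........

Derivation:
Simulating step by step:
Generation 0 (given above): 11 live cells
Generation 1: 15 live cells
#.....##
#......#
..#....#
##.....#
....#.##
.....#.#
Generation 2: 5 live cells
........
.#......
......#.
.#......
.....#..
.....#..
Generation 3: 0 live cells
(generation 3 grid is the final answer)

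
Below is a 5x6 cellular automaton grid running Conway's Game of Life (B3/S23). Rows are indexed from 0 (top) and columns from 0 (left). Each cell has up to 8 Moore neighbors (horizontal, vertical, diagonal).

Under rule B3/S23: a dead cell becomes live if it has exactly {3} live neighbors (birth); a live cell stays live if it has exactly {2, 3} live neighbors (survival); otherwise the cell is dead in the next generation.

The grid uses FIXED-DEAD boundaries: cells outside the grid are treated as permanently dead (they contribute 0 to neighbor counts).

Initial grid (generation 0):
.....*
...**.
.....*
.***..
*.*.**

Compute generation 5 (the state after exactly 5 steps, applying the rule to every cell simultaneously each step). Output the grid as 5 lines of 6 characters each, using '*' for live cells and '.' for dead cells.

Simulating step by step:
Generation 0 (given above): 11 live cells
Generation 1: 9 live cells
....*.
....**
......
.***.*
..*.*.
Generation 2: 14 live cells
....**
....**
..**.*
.****.
.**.*.
Generation 3: 7 live cells
....**
......
.*...*
.....*
.*..*.
Generation 4: 4 live cells
......
....**
......
....**
......
Generation 5: 0 live cells
(generation 5 grid is the final answer)

Answer: ......
......
......
......
......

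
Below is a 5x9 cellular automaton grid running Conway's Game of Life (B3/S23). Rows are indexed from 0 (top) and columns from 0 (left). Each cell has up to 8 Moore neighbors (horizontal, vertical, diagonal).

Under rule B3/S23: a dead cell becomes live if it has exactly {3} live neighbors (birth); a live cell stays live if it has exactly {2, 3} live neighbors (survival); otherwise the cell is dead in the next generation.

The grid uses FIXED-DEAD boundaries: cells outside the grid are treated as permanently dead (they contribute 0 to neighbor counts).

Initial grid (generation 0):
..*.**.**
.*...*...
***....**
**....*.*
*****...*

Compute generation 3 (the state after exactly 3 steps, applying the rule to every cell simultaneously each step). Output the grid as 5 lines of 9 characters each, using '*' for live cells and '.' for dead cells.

Answer: .........
..**.....
.....**.*
..**..*.*
..*......

Derivation:
Simulating step by step:
Generation 0 (given above): 22 live cells
Generation 1: 16 live cells
....***..
*..***...
..*...***
........*
*.**...*.
Generation 2: 14 live cells
...*..*..
...*.....
...******
.***..*.*
.........
Generation 3: 10 live cells
(generation 3 grid is the final answer)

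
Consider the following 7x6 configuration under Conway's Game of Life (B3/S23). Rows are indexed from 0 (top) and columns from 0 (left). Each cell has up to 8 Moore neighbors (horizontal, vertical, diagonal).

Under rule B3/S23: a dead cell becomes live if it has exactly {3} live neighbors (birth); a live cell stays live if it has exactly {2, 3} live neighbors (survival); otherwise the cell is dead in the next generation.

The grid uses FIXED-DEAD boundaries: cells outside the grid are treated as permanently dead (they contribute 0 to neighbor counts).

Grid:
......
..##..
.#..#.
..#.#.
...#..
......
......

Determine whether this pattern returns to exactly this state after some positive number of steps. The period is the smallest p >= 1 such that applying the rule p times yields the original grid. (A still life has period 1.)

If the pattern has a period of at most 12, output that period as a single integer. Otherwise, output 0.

Simulating and comparing each generation to the original:
Gen 0 (original, given above): 7 live cells
Gen 1: 7 live cells, MATCHES original -> period = 1

Answer: 1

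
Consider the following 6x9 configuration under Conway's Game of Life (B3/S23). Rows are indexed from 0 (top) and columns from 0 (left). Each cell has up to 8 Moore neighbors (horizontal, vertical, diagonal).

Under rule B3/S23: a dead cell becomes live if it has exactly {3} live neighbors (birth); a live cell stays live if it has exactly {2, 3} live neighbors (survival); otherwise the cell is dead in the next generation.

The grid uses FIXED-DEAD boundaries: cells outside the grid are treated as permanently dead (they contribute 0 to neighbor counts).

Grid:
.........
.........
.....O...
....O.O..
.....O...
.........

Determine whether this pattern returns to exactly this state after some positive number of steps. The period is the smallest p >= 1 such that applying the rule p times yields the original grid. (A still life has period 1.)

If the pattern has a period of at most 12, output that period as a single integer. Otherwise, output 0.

Answer: 1

Derivation:
Simulating and comparing each generation to the original:
Gen 0 (original, given above): 4 live cells
Gen 1: 4 live cells, MATCHES original -> period = 1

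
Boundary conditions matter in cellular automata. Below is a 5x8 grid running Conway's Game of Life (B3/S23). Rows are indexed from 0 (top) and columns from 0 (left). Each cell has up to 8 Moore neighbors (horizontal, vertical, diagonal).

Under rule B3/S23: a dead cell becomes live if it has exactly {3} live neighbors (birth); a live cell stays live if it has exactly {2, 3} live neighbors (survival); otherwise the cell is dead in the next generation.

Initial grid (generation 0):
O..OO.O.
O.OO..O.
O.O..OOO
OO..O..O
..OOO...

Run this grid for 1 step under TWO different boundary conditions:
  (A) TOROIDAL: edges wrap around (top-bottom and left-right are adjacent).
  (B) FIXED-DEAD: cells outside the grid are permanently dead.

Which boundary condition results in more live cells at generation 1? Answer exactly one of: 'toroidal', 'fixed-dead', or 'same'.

Under TOROIDAL boundary, generation 1:
........
O.O.....
..O.OO..
....O...
..O.....
Population = 7

Under FIXED-DEAD boundary, generation 1:
.OOOOO..
O.O.....
O.O.OO.O
O...O..O
.OOOO...
Population = 19

Comparison: toroidal=7, fixed-dead=19 -> fixed-dead

Answer: fixed-dead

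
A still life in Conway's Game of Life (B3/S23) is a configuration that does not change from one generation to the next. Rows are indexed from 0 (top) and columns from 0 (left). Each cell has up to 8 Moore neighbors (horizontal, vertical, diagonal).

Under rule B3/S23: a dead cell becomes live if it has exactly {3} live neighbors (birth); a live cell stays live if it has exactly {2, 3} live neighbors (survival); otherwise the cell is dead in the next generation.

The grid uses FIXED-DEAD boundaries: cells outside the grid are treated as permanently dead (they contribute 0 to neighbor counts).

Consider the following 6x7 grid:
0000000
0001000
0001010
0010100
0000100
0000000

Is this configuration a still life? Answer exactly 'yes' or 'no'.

Answer: no

Derivation:
Compute generation 1 and compare to generation 0 (given above):
Generation 1:
0000000
0000100
0011000
0000110
0001000
0000000
Cell (1,3) differs: gen0=1 vs gen1=0 -> NOT a still life.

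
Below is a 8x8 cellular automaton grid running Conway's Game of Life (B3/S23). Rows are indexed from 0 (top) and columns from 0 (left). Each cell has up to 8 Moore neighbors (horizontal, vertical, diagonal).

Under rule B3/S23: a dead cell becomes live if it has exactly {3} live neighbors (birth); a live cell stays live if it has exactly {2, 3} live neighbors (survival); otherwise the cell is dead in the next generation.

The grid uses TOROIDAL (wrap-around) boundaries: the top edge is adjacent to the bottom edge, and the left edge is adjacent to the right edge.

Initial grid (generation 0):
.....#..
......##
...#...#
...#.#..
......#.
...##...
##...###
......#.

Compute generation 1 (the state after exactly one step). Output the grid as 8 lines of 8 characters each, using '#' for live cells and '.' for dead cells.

Answer: .....#.#
......##
....#..#
....#.#.
...#.#..
#...#...
#...####
#.......

Derivation:
Simulating step by step:
Generation 0 (given above): 16 live cells
Generation 1: 18 live cells
(generation 1 grid is the final answer)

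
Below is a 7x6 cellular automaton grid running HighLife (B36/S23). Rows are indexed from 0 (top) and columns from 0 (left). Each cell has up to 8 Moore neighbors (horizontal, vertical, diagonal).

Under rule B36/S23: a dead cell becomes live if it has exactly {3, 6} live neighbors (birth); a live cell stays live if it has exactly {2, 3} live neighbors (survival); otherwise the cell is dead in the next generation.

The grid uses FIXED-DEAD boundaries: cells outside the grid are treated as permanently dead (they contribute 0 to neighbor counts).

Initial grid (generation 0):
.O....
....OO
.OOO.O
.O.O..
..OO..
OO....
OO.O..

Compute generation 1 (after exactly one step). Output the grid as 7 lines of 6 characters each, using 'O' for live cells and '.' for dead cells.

Simulating step by step:
Generation 0 (given above): 16 live cells
Generation 1: 15 live cells
(generation 1 grid is the final answer)

Answer: ......
.O.OOO
.O.O.O
.O....
O..O..
O..O..
OOO...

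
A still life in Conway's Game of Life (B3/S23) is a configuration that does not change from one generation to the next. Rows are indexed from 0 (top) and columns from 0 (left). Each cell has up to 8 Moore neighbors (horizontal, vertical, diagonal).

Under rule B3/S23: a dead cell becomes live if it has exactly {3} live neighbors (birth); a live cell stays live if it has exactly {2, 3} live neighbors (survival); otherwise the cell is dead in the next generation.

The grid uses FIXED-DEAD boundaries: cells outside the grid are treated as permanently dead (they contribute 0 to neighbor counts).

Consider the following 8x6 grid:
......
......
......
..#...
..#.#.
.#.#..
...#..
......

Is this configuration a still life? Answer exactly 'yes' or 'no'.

Compute generation 1 and compare to generation 0 (given above):
Generation 1:
......
......
......
...#..
.##...
...##.
..#...
......
Cell (3,2) differs: gen0=1 vs gen1=0 -> NOT a still life.

Answer: no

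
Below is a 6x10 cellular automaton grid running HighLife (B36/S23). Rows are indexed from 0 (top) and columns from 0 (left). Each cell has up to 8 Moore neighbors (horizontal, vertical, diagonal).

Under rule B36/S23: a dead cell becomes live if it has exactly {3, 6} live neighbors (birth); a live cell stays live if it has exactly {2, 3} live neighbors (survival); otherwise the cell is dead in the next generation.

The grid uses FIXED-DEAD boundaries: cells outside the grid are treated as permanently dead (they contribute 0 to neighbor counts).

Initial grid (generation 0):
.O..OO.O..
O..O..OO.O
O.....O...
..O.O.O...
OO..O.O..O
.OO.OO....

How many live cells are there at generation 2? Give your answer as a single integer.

Answer: 29

Derivation:
Simulating step by step:
Generation 0 (given above): 23 live cells
Generation 1: 26 live cells
....OO.OO.
OO..O..OO.
.O.O..O...
O..O..OO..
O...OOO...
OOOOOO....
Generation 2: 29 live cells
....OOOOO.
OOOOO...O.
.O.OOOO.O.
OOOO...O..
O......O..
OOOO..O...
Population at generation 2: 29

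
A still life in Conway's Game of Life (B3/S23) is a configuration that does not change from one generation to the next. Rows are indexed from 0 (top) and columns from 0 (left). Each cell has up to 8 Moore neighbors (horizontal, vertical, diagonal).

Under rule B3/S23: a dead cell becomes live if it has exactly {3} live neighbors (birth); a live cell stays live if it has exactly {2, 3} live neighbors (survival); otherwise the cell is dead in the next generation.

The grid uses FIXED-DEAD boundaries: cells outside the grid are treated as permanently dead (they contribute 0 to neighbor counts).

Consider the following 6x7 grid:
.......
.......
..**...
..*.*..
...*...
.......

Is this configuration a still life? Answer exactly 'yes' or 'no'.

Compute generation 1 and compare to generation 0 (given above):
Generation 1:
.......
.......
..**...
..*.*..
...*...
.......
The grids are IDENTICAL -> still life.

Answer: yes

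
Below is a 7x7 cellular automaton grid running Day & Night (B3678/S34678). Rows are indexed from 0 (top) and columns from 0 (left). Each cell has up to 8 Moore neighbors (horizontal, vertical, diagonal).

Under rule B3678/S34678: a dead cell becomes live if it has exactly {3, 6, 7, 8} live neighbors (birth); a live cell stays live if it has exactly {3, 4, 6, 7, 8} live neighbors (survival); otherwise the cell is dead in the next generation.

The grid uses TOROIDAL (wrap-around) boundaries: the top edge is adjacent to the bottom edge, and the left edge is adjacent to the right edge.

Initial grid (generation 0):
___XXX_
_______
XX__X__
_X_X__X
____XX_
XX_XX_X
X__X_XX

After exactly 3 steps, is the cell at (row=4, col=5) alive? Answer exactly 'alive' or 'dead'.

Answer: dead

Derivation:
Simulating step by step:
Generation 0 (given above): 20 live cells
Generation 1: 18 live cells
____XX_
___X_X_
X_X____
__X____
_X__XX_
X_XX_X_
XX_XX__
Generation 2: 17 live cells
__X__XX
______X
_X_X___
___X___
_X__X_X
X_XXXX_
_X_X___
Generation 3: 18 live cells
X______
X_X__X_
__X____
X___X__
X___X__
X_XXXXX
XX_X___

Cell (4,5) at generation 3: 0 -> dead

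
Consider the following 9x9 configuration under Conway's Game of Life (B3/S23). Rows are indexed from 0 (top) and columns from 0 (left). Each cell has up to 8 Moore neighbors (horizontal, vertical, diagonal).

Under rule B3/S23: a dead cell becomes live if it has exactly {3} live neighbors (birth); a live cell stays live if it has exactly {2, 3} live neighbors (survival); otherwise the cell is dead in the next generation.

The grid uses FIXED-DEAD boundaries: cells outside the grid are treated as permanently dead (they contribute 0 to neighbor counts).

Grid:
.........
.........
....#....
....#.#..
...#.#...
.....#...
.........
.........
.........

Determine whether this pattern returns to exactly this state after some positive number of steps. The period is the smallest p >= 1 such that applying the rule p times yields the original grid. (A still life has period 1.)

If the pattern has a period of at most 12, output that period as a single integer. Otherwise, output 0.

Answer: 2

Derivation:
Simulating and comparing each generation to the original:
Gen 0 (original, given above): 6 live cells
Gen 1: 6 live cells, differs from original
Gen 2: 6 live cells, MATCHES original -> period = 2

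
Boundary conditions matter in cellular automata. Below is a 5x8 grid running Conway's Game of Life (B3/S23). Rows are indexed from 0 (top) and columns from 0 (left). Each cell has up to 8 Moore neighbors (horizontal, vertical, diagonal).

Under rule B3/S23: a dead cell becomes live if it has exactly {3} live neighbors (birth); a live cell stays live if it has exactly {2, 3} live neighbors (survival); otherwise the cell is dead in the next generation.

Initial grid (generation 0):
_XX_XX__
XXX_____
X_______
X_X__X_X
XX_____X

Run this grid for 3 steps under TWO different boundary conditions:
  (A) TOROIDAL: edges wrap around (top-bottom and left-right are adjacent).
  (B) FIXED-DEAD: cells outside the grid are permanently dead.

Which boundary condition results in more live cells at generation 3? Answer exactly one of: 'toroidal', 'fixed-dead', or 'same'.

Answer: toroidal

Derivation:
Under TOROIDAL boundary, generation 3:
XX___XXX
___X___X
_X___X__
______X_
X__X____
Population = 12

Under FIXED-DEAD boundary, generation 3:
________
________
X_______
X_X_____
XX______
Population = 5

Comparison: toroidal=12, fixed-dead=5 -> toroidal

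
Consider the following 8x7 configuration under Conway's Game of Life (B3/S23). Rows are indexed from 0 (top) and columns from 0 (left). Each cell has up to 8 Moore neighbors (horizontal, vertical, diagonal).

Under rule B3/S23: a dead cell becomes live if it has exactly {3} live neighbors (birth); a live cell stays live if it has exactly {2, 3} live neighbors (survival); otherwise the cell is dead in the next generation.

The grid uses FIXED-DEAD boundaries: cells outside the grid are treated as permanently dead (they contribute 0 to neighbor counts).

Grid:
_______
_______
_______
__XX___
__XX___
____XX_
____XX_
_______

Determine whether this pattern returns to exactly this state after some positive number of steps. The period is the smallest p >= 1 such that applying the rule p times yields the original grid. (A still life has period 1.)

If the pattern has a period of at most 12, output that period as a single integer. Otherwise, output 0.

Simulating and comparing each generation to the original:
Gen 0 (original, given above): 8 live cells
Gen 1: 6 live cells, differs from original
Gen 2: 8 live cells, MATCHES original -> period = 2

Answer: 2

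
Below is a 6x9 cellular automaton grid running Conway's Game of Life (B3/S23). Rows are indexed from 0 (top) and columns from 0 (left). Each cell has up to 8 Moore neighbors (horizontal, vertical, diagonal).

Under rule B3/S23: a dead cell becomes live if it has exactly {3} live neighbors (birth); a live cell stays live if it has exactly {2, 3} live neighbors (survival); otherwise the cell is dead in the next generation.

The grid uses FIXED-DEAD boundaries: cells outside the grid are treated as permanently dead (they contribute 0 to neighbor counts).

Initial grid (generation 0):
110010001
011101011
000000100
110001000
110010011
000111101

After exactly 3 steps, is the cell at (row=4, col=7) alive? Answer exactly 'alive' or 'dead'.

Answer: alive

Derivation:
Simulating step by step:
Generation 0 (given above): 24 live cells
Generation 1: 36 live cells
110110011
111111111
100011110
110001110
111100011
000111101
Generation 2: 12 live cells
100000001
000000000
000000000
000100000
100100001
010111101
Generation 3: 8 live cells
000000000
000000000
000000000
000000000
000101010
001111010

Cell (4,7) at generation 3: 1 -> alive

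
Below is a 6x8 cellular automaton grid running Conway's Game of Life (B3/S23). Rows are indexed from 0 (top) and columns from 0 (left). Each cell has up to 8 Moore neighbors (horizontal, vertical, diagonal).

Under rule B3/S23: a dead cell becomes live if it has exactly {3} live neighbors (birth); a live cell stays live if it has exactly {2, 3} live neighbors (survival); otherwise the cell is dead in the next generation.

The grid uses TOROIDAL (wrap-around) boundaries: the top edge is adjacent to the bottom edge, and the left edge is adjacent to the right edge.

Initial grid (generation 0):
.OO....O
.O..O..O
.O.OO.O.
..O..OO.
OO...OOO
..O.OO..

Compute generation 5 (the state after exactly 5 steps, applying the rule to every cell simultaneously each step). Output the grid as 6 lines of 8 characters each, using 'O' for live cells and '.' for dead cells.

Answer: ......OO
O.......
........
........
.......O
......OO

Derivation:
Simulating step by step:
Generation 0 (given above): 21 live cells
Generation 1: 27 live cells
.OO.OOO.
.O..OOOO
OO.OO.OO
..OO....
OOOO...O
..OOOO..
Generation 2: 7 live cells
OO.....O
........
.O......
......O.
O.......
.......O
Generation 3: 6 live cells
O......O
.O......
........
........
.......O
.O.....O
Generation 4: 6 live cells
.O.....O
O.......
........
........
O.......
......OO
Generation 5: 6 live cells
(generation 5 grid is the final answer)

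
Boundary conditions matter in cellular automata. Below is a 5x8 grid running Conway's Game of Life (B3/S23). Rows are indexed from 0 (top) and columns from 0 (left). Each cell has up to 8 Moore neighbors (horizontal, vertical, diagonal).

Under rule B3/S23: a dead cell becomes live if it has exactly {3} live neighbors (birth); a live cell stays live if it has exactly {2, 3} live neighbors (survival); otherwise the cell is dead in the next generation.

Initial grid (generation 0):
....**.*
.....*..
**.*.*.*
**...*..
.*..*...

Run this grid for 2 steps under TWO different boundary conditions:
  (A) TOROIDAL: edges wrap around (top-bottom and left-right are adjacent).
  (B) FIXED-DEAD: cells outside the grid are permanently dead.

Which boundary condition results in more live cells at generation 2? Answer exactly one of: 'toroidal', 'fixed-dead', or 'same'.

Under TOROIDAL boundary, generation 2:
....*..*
*......*
....**.*
.**.*..*
....*...
Population = 12

Under FIXED-DEAD boundary, generation 2:
....***.
.*......
.*..**..
..*..**.
........
Population = 10

Comparison: toroidal=12, fixed-dead=10 -> toroidal

Answer: toroidal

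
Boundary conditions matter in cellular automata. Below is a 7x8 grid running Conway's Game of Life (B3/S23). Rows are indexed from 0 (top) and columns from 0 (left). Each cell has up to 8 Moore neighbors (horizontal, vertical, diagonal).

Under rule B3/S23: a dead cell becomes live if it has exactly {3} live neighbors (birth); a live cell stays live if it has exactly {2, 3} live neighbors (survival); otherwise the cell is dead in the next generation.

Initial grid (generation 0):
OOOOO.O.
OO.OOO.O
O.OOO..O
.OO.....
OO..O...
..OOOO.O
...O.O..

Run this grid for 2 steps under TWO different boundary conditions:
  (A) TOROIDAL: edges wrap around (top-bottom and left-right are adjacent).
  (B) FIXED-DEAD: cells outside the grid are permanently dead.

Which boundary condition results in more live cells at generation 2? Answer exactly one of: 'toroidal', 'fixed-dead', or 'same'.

Answer: fixed-dead

Derivation:
Under TOROIDAL boundary, generation 2:
.......O
.....O.O
.....OOO
O...O..O
O..OO...
....OOO.
O....O..
Population = 17

Under FIXED-DEAD boundary, generation 2:
........
.....O.O
.....OO.
....O.O.
.O.OO.O.
.OO.....
.OOOOOO.
Population = 18

Comparison: toroidal=17, fixed-dead=18 -> fixed-dead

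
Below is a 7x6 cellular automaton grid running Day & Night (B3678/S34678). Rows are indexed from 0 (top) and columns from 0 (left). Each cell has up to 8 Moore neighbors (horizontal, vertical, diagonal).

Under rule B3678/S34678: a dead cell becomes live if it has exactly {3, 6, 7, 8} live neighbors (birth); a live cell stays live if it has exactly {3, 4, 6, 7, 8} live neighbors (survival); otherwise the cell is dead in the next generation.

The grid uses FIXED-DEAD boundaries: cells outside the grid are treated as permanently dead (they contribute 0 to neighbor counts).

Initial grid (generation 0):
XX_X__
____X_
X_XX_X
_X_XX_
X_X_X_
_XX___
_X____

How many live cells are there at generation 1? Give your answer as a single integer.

Answer: 15

Derivation:
Simulating step by step:
Generation 0 (given above): 17 live cells
Generation 1: 15 live cells
______
X___X_
_XXX__
XX__XX
__X___
XXXX__
__X___
Population at generation 1: 15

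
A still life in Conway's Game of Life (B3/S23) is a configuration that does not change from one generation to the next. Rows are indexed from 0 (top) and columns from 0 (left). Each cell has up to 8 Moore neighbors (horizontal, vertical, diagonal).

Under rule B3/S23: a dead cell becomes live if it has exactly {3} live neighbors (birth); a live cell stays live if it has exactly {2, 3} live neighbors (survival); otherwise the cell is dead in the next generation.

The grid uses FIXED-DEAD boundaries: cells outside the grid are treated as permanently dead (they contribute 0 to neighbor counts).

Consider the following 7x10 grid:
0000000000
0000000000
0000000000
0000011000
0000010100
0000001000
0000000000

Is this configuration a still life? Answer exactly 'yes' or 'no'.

Compute generation 1 and compare to generation 0 (given above):
Generation 1:
0000000000
0000000000
0000000000
0000011000
0000010100
0000001000
0000000000
The grids are IDENTICAL -> still life.

Answer: yes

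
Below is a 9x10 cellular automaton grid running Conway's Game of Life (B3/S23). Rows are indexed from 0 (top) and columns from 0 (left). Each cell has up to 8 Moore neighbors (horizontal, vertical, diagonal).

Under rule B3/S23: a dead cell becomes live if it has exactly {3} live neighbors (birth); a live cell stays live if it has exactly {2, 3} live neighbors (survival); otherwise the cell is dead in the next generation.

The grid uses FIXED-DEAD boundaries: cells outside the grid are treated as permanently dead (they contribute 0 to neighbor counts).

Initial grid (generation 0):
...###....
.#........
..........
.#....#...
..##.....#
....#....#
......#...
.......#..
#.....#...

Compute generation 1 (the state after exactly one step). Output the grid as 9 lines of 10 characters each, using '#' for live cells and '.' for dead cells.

Simulating step by step:
Generation 0 (given above): 15 live cells
Generation 1: 8 live cells
(generation 1 grid is the final answer)

Answer: ....#.....
....#.....
..........
..#.......
..##......
...#......
..........
......##..
..........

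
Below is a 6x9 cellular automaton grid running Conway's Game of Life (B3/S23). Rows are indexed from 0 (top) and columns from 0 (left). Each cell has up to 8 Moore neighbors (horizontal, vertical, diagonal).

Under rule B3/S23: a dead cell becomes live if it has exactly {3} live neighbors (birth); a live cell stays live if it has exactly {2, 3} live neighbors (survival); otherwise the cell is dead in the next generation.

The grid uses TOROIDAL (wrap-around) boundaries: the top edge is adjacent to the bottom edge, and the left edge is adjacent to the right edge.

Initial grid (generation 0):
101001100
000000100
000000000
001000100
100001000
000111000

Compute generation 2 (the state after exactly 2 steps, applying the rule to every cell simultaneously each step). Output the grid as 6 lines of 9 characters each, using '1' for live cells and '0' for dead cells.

Simulating step by step:
Generation 0 (given above): 12 live cells
Generation 1: 9 live cells
000100100
000001100
000000000
000000000
000101100
010100000
Generation 2: 11 live cells
(generation 2 grid is the final answer)

Answer: 001011100
000001100
000000000
000000000
001010000
000101100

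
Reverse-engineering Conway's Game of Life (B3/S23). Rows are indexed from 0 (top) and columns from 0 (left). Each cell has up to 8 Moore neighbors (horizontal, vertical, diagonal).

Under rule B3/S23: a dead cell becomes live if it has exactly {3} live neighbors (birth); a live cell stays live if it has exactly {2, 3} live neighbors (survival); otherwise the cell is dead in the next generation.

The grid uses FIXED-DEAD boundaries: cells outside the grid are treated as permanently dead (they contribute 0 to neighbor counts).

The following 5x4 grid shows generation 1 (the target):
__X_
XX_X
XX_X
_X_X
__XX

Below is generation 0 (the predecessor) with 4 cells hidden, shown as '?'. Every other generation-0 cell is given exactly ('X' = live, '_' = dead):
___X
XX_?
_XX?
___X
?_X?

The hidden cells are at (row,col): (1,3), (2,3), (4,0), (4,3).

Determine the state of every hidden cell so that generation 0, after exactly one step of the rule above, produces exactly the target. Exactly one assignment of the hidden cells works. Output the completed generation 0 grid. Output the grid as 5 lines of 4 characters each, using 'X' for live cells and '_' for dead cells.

Answer: ___X
XX_X
_XX_
___X
__XX

Derivation:
Hidden generation-0 cells (in order): (1,3), (2,3), (4,0), (4,3).
A hidden cell only influences target cells in its own 3x3 neighborhood. Try each of the 2^4 = 16 assignments, step the completed generation 0 forward once under B3/S23, and compare with the target:
  (1,3)=_ (2,3)=_ (4,0)=_ (4,3)=_ -> step gives (0,2)='_' but target has 'X' -> reject
  (1,3)=_ (2,3)=_ (4,0)=_ (4,3)=X -> step gives (0,2)='_' but target has 'X' -> reject
  (1,3)=_ (2,3)=_ (4,0)=X (4,3)=_ -> step gives (0,2)='_' but target has 'X' -> reject
  (1,3)=_ (2,3)=_ (4,0)=X (4,3)=X -> step gives (0,2)='_' but target has 'X' -> reject
  (1,3)=_ (2,3)=X (4,0)=_ (4,3)=_ -> step gives (0,2)='_' but target has 'X' -> reject
  (1,3)=_ (2,3)=X (4,0)=_ (4,3)=X -> step gives (0,2)='_' but target has 'X' -> reject
  (1,3)=_ (2,3)=X (4,0)=X (4,3)=_ -> step gives (0,2)='_' but target has 'X' -> reject
  (1,3)=_ (2,3)=X (4,0)=X (4,3)=X -> step gives (0,2)='_' but target has 'X' -> reject
  (1,3)=X (2,3)=_ (4,0)=_ (4,3)=_ -> step gives (4,2)='_' but target has 'X' -> reject
  (1,3)=X (2,3)=_ (4,0)=_ (4,3)=X -> step reproduces the target at every cell -> ACCEPT
  (1,3)=X (2,3)=_ (4,0)=X (4,3)=_ -> step gives (3,1)='_' but target has 'X' -> reject
  (1,3)=X (2,3)=_ (4,0)=X (4,3)=X -> step gives (3,1)='_' but target has 'X' -> reject
  (1,3)=X (2,3)=X (4,0)=_ (4,3)=_ -> step gives (4,2)='_' but target has 'X' -> reject
  (1,3)=X (2,3)=X (4,0)=_ (4,3)=X -> step gives (3,3)='_' but target has 'X' -> reject
  (1,3)=X (2,3)=X (4,0)=X (4,3)=_ -> step gives (3,1)='_' but target has 'X' -> reject
  (1,3)=X (2,3)=X (4,0)=X (4,3)=X -> step gives (3,1)='_' but target has 'X' -> reject
Unique solution: (1,3)=live, (2,3)=dead, (4,0)=dead, (4,3)=live.
Check: live-neighbor counts of every cell in the completed generation 0:
2231
2352
3343
1353
0122
Applying B3/S23 to generation 0 with these counts gives:
__X_
XX_X
XX_X
_X_X
__XX
which matches the target exactly.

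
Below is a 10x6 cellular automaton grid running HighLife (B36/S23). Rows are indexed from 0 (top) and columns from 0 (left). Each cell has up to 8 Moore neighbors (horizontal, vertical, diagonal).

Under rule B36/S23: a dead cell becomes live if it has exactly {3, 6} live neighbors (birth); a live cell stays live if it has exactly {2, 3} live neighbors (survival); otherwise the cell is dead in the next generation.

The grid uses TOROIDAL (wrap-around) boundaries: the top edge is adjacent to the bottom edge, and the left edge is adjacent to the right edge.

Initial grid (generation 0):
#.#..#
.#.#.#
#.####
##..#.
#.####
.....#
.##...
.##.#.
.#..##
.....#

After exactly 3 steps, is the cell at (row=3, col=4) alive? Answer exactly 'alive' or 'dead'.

Answer: dead

Derivation:
Simulating step by step:
Generation 0 (given above): 29 live cells
Generation 1: 20 live cells
.##..#
#...#.
......
......
..##..
.....#
####..
....##
.#####
.#....
Generation 2: 20 live cells
.##..#
##...#
......
......
......
#...#.
####..
..##..
.###.#
..#..#
Generation 3: 19 live cells
#.#.##
.##..#
#.....
......
......
#.##.#
#...##
.#....
##....
.....#

Cell (3,4) at generation 3: 0 -> dead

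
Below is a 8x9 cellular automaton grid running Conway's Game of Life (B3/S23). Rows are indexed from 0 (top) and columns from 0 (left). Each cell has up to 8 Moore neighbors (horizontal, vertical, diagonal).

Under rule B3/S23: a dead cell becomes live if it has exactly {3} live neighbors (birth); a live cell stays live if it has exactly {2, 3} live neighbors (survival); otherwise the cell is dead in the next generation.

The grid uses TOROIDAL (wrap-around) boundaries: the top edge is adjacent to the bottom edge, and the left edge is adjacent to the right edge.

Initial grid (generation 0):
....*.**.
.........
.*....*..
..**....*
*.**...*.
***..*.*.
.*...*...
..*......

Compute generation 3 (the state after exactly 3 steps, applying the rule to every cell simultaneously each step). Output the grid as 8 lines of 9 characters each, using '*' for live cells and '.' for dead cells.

Answer: .....*.*.
.........
......**.
***.*..*.
.........
****.....
...**....
.....***.

Derivation:
Simulating step by step:
Generation 0 (given above): 20 live cells
Generation 1: 19 live cells
.........
.....***.
..*......
*..*...**
*...*.**.
*..**....
*.....*..
.....**..
Generation 2: 23 live cells
.......*.
......*..
.........
**.*..**.
**..****.
**.**.**.
....*.*..
.....**..
Generation 3: 18 live cells
(generation 3 grid is the final answer)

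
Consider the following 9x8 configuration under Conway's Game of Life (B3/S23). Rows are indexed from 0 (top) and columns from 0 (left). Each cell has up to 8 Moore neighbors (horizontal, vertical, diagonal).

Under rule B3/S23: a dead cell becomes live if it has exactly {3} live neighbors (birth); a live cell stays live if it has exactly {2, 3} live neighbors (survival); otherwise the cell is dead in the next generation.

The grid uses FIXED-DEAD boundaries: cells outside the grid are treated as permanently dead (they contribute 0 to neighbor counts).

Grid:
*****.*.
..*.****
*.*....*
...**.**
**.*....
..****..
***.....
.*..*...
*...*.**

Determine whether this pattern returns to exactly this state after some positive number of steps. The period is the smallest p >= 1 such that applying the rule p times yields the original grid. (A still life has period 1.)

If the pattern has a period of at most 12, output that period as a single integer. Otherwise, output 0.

Answer: 0

Derivation:
Simulating and comparing each generation to the original:
Gen 0 (original, given above): 34 live cells
Gen 1: 24 live cells, differs from original
Gen 2: 31 live cells, differs from original
Gen 3: 17 live cells, differs from original
Gen 4: 18 live cells, differs from original
Gen 5: 15 live cells, differs from original
Gen 6: 23 live cells, differs from original
Gen 7: 14 live cells, differs from original
Gen 8: 11 live cells, differs from original
Gen 9: 10 live cells, differs from original
Gen 10: 5 live cells, differs from original
Gen 11: 3 live cells, differs from original
Gen 12: 2 live cells, differs from original
No period found within 12 steps.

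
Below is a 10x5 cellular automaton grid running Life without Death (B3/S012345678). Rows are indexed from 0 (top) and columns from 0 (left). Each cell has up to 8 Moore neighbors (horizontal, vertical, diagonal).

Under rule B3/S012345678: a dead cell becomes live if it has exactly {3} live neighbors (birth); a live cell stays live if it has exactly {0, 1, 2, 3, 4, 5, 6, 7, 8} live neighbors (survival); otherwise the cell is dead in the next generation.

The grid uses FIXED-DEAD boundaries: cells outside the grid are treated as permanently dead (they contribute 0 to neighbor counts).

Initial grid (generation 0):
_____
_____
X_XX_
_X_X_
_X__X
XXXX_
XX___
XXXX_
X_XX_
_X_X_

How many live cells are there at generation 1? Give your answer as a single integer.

Answer: 26

Derivation:
Simulating step by step:
Generation 0 (given above): 22 live cells
Generation 1: 26 live cells
_____
_____
XXXX_
XX_XX
_X__X
XXXX_
XX___
XXXX_
X_XXX
_X_X_
Population at generation 1: 26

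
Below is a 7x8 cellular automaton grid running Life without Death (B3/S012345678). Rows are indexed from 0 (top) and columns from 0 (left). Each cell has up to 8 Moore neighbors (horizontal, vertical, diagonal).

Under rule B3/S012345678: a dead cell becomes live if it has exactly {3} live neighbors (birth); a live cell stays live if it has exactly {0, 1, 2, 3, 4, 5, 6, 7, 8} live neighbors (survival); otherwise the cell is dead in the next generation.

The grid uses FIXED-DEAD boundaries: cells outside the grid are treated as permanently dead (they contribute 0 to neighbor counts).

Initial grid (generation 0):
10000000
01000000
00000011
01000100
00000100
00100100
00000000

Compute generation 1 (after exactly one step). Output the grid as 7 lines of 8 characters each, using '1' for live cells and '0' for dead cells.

Simulating step by step:
Generation 0 (given above): 9 live cells
Generation 1: 11 live cells
(generation 1 grid is the final answer)

Answer: 10000000
01000000
00000011
01000100
00001110
00100100
00000000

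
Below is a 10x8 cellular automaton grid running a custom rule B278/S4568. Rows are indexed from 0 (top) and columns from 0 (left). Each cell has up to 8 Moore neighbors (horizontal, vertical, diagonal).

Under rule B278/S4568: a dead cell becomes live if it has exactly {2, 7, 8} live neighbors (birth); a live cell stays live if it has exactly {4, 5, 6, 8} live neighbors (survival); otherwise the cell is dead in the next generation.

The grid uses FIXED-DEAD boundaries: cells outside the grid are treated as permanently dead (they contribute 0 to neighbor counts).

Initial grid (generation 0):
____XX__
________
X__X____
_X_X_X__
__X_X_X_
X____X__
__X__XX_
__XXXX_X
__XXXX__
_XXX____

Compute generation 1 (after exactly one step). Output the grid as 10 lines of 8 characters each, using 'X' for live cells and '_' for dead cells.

Simulating step by step:
Generation 0 (given above): 27 live cells
Generation 1: 21 live cells
(generation 1 grid is the final answer)

Answer: ________
___X_X__
_X______
X_____X_
X_______
__X__X_X
_____XXX
__XXXX__
__X_X___
__XX_X__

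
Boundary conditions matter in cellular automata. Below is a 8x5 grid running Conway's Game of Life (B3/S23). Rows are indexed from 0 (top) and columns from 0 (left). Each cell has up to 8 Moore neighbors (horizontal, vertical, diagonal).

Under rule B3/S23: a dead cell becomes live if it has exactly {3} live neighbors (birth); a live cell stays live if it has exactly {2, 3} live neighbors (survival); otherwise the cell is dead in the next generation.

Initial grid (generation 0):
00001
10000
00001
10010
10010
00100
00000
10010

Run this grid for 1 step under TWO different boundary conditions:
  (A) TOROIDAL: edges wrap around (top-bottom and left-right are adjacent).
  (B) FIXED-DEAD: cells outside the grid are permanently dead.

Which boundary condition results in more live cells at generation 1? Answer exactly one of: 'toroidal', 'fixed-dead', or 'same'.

Answer: toroidal

Derivation:
Under TOROIDAL boundary, generation 1:
10001
10001
10001
10010
01110
00000
00000
00001
Population = 12

Under FIXED-DEAD boundary, generation 1:
00000
00000
00000
00011
01110
00000
00000
00000
Population = 5

Comparison: toroidal=12, fixed-dead=5 -> toroidal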